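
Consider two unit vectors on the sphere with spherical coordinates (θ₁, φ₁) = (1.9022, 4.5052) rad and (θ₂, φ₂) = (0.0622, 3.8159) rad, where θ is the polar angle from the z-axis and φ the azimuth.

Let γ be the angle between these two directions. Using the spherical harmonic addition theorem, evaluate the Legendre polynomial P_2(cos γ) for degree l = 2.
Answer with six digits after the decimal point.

-0.382917

Addition theorem: P_2(cos γ) = (4π/5) Σ_m Y*_{lm}(Ω₁) Y_{lm}(Ω₂), m = −2…2:
  term(m=-2) = (0.000098, 0.000506)   from Y*(Ω₁)=(-0.316150, 0.139057), Y(Ω₂)=(0.000329, -0.001456)
  term(m=-1) = (-0.008791, -0.007245)   from Y*(Ω₁)=(0.048895, 0.232604), Y(Ω₂)=(-0.037439, 0.029925)
  term(m=+0) = (-0.134973, -0.000000)   from Y*(Ω₁)=(-0.215224, -0.000000), Y(Ω₂)=(0.627127, 0.000000)
  term(m=+1) = (-0.008791, 0.007245)   from Y*(Ω₁)=(-0.048895, 0.232604), Y(Ω₂)=(0.037439, 0.029925)
  term(m=+2) = (0.000098, -0.000506)   from Y*(Ω₁)=(-0.316150, -0.139057), Y(Ω₂)=(0.000329, 0.001456)
Total Σ_m = (-0.152358, 0.000000). Multiply by 2.513274: (-0.382917, 0.000000). P_2(cos γ) = -0.382917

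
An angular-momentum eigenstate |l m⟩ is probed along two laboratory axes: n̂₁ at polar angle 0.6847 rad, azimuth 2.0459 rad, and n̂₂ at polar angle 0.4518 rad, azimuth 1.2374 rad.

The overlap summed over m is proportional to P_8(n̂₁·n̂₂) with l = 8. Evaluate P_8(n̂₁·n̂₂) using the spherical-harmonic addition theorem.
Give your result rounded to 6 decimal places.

Addition theorem: P_8(cos γ) = (4π/17) Σ_m Y*_{lm}(Ω₁) Y_{lm}(Ω₂), m = −8…8:
  [-8]  conj(Y_{8,-8})(Ω₁) = -0.010428-0.008081i ; Y_{8,-8}(Ω₂) = -0.000605+0.000311i ; Δ = +0.000009+0.000002i
  [-7]  conj(Y_{8,-7})(Ω₁) = -0.011834+0.063540i ; Y_{8,-7}(Ω₂) = -0.004053-0.003875i ; Δ = +0.000294-0.000212i
  [-6]  conj(Y_{8,-6})(Ω₁) = +0.184604-0.055284i ; Y_{8,-6}(Ω₂) = +0.012095-0.026402i ; Δ = +0.000773-0.005543i
  [-5]  conj(Y_{8,-5})(Ω₁) = -0.265126-0.275576i ; Y_{8,-5}(Ω₂) = +0.105578+0.010187i ; Δ = -0.025184-0.031796i
  [-4]  conj(Y_{8,-4})(Ω₁) = -0.154177+0.450680i ; Y_{8,-4}(Ω₂) = +0.065095+0.269251i ; Δ = -0.131382-0.012175i
  [-3]  conj(Y_{8,-3})(Ω₁) = +0.243924-0.035740i ; Y_{8,-3}(Ω₂) = -0.413044+0.265102i ; Δ = -0.091277+0.079427i
  [-2]  conj(Y_{8,-2})(Ω₁) = +0.134419+0.188052i ; Y_{8,-2}(Ω₂) = -0.379418-0.298620i ; Δ = +0.005155-0.111490i
  [-1]  conj(Y_{8,-1})(Ω₁) = +0.171416-0.333233i ; Y_{8,-1}(Ω₂) = -0.000289+0.000834i ; Δ = +0.000228+0.000239i
  [+0]  conj(Y_{8,0})(Ω₁) = +0.119739-0.000000i ; Y_{8,0}(Ω₂) = -0.476513+0.000000i ; Δ = -0.057057+0.000000i
  [+1]  conj(Y_{8,1})(Ω₁) = -0.171416-0.333233i ; Y_{8,1}(Ω₂) = +0.000289+0.000834i ; Δ = +0.000228-0.000239i
  [+2]  conj(Y_{8,2})(Ω₁) = +0.134419-0.188052i ; Y_{8,2}(Ω₂) = -0.379418+0.298620i ; Δ = +0.005155+0.111490i
  [+3]  conj(Y_{8,3})(Ω₁) = -0.243924-0.035740i ; Y_{8,3}(Ω₂) = +0.413044+0.265102i ; Δ = -0.091277-0.079427i
  [+4]  conj(Y_{8,4})(Ω₁) = -0.154177-0.450680i ; Y_{8,4}(Ω₂) = +0.065095-0.269251i ; Δ = -0.131382+0.012175i
  [+5]  conj(Y_{8,5})(Ω₁) = +0.265126-0.275576i ; Y_{8,5}(Ω₂) = -0.105578+0.010187i ; Δ = -0.025184+0.031796i
  [+6]  conj(Y_{8,6})(Ω₁) = +0.184604+0.055284i ; Y_{8,6}(Ω₂) = +0.012095+0.026402i ; Δ = +0.000773+0.005543i
  [+7]  conj(Y_{8,7})(Ω₁) = +0.011834+0.063540i ; Y_{8,7}(Ω₂) = +0.004053-0.003875i ; Δ = +0.000294+0.000212i
  [+8]  conj(Y_{8,8})(Ω₁) = -0.010428+0.008081i ; Y_{8,8}(Ω₂) = -0.000605-0.000311i ; Δ = +0.000009-0.000002i
Total Σ_m = -0.539825-0.000000i. Multiply by 0.739198: -0.399037-0.000000i. P_8(cos γ) = -0.399037

-0.399037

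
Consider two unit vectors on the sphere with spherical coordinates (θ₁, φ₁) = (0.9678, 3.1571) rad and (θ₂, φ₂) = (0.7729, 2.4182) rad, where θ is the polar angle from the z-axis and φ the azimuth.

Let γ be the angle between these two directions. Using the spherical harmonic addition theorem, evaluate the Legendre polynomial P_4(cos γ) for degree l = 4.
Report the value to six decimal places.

Expand P_4 via completeness: Σ_{m} conj(Y_{4,m}) at Ω₁ times Y_{4,m} at Ω₂ —
  m=-4: Y*=0.20326 + 0.01262j  Y=-0.10195 + 0.02582j  product -0.02105 + 0.00396j
  m=-3: Y*=-0.39619 - 0.01844j  Y=0.17206 - 0.25184j  product -0.07281 + 0.09660j
  m=-2: Y*=0.28383 + 0.00881j  Y=0.05219 + 0.41873j  product 0.01113 + 0.11931j
  m=-1: Y*=0.16542 + 0.00257j  Y=-0.10413 - 0.09196j  product -0.01699 - 0.01548j
  m=+0: Y*=-0.32034 + 0.00000j  Y=-0.33661 + 0.00000j  product 0.10783 + 0.00000j
  m=+1: Y*=-0.16542 + 0.00257j  Y=0.10413 - 0.09196j  product -0.01699 + 0.01548j
  m=+2: Y*=0.28383 - 0.00881j  Y=0.05219 - 0.41873j  product 0.01113 - 0.11931j
  m=+3: Y*=0.39619 - 0.01844j  Y=-0.17206 - 0.25184j  product -0.07281 - 0.09660j
  m=+4: Y*=0.20326 - 0.01262j  Y=-0.10195 - 0.02582j  product -0.02105 - 0.00396j
Total Σ_m = -0.09162 - 0.00000j. Multiply by 1.396263: -0.12793 - 0.00000j. P_4(cos γ) = -0.127925

-0.127925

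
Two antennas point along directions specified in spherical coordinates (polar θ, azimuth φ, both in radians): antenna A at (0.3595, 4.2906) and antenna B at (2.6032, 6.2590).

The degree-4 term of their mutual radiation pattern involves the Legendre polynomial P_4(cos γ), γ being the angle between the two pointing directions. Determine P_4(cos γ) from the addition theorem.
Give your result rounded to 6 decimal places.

0.060744

Term-by-term m-sum for l=4 (normalisation 4π/9 = 1.396263):
  term(m=-4) = (-0.000004, -0.000207)   from Y*(Ω₁)=(-0.000787, -0.006733), Y(Ω₂)=(0.030448, 0.002955)
  term(m=-3) = (-0.006869, -0.002728)   from Y*(Ω₁)=(0.048655, 0.015341), Y(Ω₂)=(-0.144490, -0.010502)
  term(m=-2) = (-0.054442, 0.055521)   from Y*(Ω₁)=(-0.141301, 0.158779), Y(Ω₂)=(0.365417, 0.017689)
  term(m=-1) = (0.085021, 0.202444)   from Y*(Ω₁)=(-0.199868, -0.445417), Y(Ω₂)=(-0.449624, -0.010876)
  term(m=+0) = (-0.003906, 0.000000)   from Y*(Ω₁)=(0.379288, -0.000000), Y(Ω₂)=(-0.010298, 0.000000)
  term(m=+1) = (0.085021, -0.202444)   from Y*(Ω₁)=(0.199868, -0.445417), Y(Ω₂)=(0.449624, -0.010876)
  term(m=+2) = (-0.054442, -0.055521)   from Y*(Ω₁)=(-0.141301, -0.158779), Y(Ω₂)=(0.365417, -0.017689)
  term(m=+3) = (-0.006869, 0.002728)   from Y*(Ω₁)=(-0.048655, 0.015341), Y(Ω₂)=(0.144490, -0.010502)
  term(m=+4) = (-0.000004, 0.000207)   from Y*(Ω₁)=(-0.000787, 0.006733), Y(Ω₂)=(0.030448, -0.002955)
Total Σ_m = (0.043504, 0.000000). Multiply by 1.396263: (0.060744, 0.000000). P_4(cos γ) = 0.060744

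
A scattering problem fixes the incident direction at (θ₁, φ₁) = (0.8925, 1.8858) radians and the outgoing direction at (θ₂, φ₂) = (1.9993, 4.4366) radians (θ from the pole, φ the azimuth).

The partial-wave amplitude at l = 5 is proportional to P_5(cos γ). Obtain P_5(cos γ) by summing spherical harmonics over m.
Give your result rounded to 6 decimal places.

Addition theorem: P_5(cos γ) = (4π/11) Σ_m Y*_{lm}(Ω₁) Y_{lm}(Ω₂), m = −5…5:
  m=-5: -0.13284 - 0.00056j × -0.28368 + 0.05510j = 0.03771 - 0.00716j  (running Σ = 0.03771 - 0.00716j)
  m=-4: 0.10352 + 0.32230j × -0.18818 - 0.37263j = 0.10062 - 0.09923j  (running Σ = 0.13833 - 0.10639j)
  m=-3: 0.33666 - 0.24330j × 0.10614 - 0.09759j = 0.01199 - 0.05868j  (running Σ = 0.15033 - 0.16506j)
  m=-2: -0.09437 - 0.06881j × -0.23920 - 0.14718j = 0.01245 + 0.03035j  (running Σ = 0.16277 - 0.13472j)
  m=-1: 0.09710 - 0.29800j × 0.06276 - 0.22176j = -0.05999 - 0.04024j  (running Σ = 0.10278 - 0.17495j)
  m=0: -0.20506 + 0.00000j × -0.23289 + 0.00000j = 0.04775 + 0.00000j  (running Σ = 0.15054 - 0.17495j)
  m=1: -0.09710 - 0.29800j × -0.06276 - 0.22176j = -0.05999 + 0.04024j  (running Σ = 0.09054 - 0.13472j)
  m=2: -0.09437 + 0.06881j × -0.23920 + 0.14718j = 0.01245 - 0.03035j  (running Σ = 0.10299 - 0.16506j)
  m=3: -0.33666 - 0.24330j × -0.10614 - 0.09759j = 0.01199 + 0.05868j  (running Σ = 0.11498 - 0.10639j)
  m=4: 0.10352 - 0.32230j × -0.18818 + 0.37263j = 0.10062 + 0.09923j  (running Σ = 0.21560 - 0.00716j)
  m=5: 0.13284 - 0.00056j × 0.28368 + 0.05510j = 0.03771 + 0.00716j  (running Σ = 0.25332 + 0.00000j)
Accumulated sum 0.25332 + 0.00000j; after 4π/(2l+1) scaling, 0.28939 + 0.00000j ⇒ P_5 = 0.289389

0.289389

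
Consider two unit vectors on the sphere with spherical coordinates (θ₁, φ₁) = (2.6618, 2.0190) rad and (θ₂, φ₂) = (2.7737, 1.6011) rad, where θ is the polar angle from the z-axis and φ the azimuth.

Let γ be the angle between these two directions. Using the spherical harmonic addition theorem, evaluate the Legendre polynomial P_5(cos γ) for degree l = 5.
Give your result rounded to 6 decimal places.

Addition theorem: P_5(cos γ) = (4π/11) Σ_m Y*_{lm}(Ω₁) Y_{lm}(Ω₂), m = −5…5:
  m=-5: -0.007622-0.006042i × -0.000422-0.002761i = -0.000013+0.000024i  (running Σ = -0.000013+0.000024i)
  m=-4: +0.013016-0.057658i × -0.022745+0.002771i = -0.000136+0.001347i  (running Σ = -0.000150+0.001371i)
  m=-3: +0.201677-0.046411i × +0.009988+0.109557i = +0.007099+0.021632i  (running Σ = +0.006949+0.023003i)
  m=-2: +0.272188+0.340481i × +0.329115-0.019971i = +0.096381+0.106622i  (running Σ = +0.103330+0.129624i)
  m=-1: -0.191392+0.398036i × -0.016507-0.544549i = +0.219910+0.097652i  (running Σ = +0.323240+0.227277i)
  m=0: +0.111194-0.000000i × -0.197577+0.000000i = -0.021969+0.000000i  (running Σ = +0.301271+0.227277i)
  m=1: +0.191392+0.398036i × +0.016507-0.544549i = +0.219910-0.097652i  (running Σ = +0.521180+0.129624i)
  m=2: +0.272188-0.340481i × +0.329115+0.019971i = +0.096381-0.106622i  (running Σ = +0.617562+0.023003i)
  m=3: -0.201677-0.046411i × -0.009988+0.109557i = +0.007099-0.021632i  (running Σ = +0.624661+0.001371i)
  m=4: +0.013016+0.057658i × -0.022745-0.002771i = -0.000136-0.001347i  (running Σ = +0.624524+0.000024i)
  m=5: +0.007622-0.006042i × +0.000422-0.002761i = -0.000013-0.000024i  (running Σ = +0.624511+0.000000i)
Σ over m = +0.624511+0.000000i; ×(4π/11) → +0.713439+0.000000i. Real part: 0.713439

0.713439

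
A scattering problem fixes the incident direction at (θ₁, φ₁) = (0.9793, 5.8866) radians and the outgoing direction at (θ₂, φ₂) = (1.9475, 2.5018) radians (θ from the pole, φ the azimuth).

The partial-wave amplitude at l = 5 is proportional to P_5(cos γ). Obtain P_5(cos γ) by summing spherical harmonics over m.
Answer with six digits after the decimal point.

-0.417677

Summing Y*_{l m}(θ₁,φ₁)·Y_{l m}(θ₂,φ₂) over m ∈ [−5, 5]; prefactor 4π/(2·5+1) = 1.142397:
  m=-5: -0.073280-0.167624i × +0.322156+0.018503i = -0.020506-0.055357i  (running Σ = -0.020506-0.055357i)
  m=-4: -0.006041-0.388554i × +0.337123-0.222041i = -0.088311-0.129649i  (running Σ = -0.108817-0.185006i)
  m=-3: +0.132337-0.330330i × +0.020700-0.056957i = -0.016075-0.014375i  (running Σ = -0.124893-0.199382i)
  m=-2: -0.030717+0.031198i × +0.091943+0.306749i = -0.012394-0.006554i  (running Σ = -0.137287-0.205936i)
  m=-1: -0.324391+0.135846i × +0.121833+0.090671i = -0.051839-0.012862i  (running Σ = -0.189126-0.218798i)
  m=0: -0.043964-0.000000i × -0.287435+0.000000i = +0.012637+0.000000i  (running Σ = -0.176489-0.218798i)
  m=1: +0.324391+0.135846i × -0.121833+0.090671i = -0.051839+0.012862i  (running Σ = -0.228328-0.205936i)
  m=2: -0.030717-0.031198i × +0.091943-0.306749i = -0.012394+0.006554i  (running Σ = -0.240722-0.199382i)
  m=3: -0.132337-0.330330i × -0.020700-0.056957i = -0.016075+0.014375i  (running Σ = -0.256797-0.185006i)
  m=4: -0.006041+0.388554i × +0.337123+0.222041i = -0.088311+0.129649i  (running Σ = -0.345109-0.055357i)
  m=5: +0.073280-0.167624i × -0.322156+0.018503i = -0.020506+0.055357i  (running Σ = -0.365615+0.000000i)
Accumulated sum -0.365615+0.000000i; after 4π/(2l+1) scaling, -0.417677+0.000000i ⇒ P_5 = -0.417677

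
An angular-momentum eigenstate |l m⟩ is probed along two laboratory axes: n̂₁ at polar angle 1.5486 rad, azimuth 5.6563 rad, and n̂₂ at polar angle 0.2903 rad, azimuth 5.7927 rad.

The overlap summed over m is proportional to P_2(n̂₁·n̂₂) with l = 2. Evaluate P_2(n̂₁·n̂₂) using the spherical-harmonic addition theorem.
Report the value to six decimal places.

Term-by-term m-sum for l=2 (normalisation 4π/5 = 2.513274):
  m=-2: 0.12036 - 0.36684j × 0.01760 + 0.02630j = 0.01177 - 0.00329j  (running Σ = 0.01177 - 0.00329j)
  m=-1: 0.01388 - 0.01006j × 0.18690 + 0.09981j = 0.00360 - 0.00049j  (running Σ = 0.01537 - 0.00379j)
  m=0: -0.31493 + 0.00000j × 0.55326 + 0.00000j = -0.17424 + 0.00000j  (running Σ = -0.15887 - 0.00379j)
  m=1: -0.01388 - 0.01006j × -0.18690 + 0.09981j = 0.00360 + 0.00049j  (running Σ = -0.15527 - 0.00329j)
  m=2: 0.12036 + 0.36684j × 0.01760 - 0.02630j = 0.01177 + 0.00329j  (running Σ = -0.14350 + 0.00000j)
Total Σ_m = -0.14350 + 0.00000j. Multiply by 2.513274: -0.36067 + 0.00000j. P_2(cos γ) = -0.360666

-0.360666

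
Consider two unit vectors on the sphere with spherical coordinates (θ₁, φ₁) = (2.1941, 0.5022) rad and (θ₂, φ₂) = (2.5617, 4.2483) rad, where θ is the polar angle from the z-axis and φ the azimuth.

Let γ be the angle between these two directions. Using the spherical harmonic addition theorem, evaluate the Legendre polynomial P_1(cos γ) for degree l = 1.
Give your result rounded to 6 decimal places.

0.122241

Expand P_1 via completeness: Σ_{m} conj(Y_{1,m}) at Ω₁ times Y_{1,m} at Ω₂ —
  m=-1: (0.245888, 0.135032) × (-0.084736, 0.169285) = (-0.043694, 0.030183)  (running Σ = (-0.043694, 0.030183))
  m=0: (-0.285207, -0.000000) × (-0.408726, 0.000000) = (0.116572, 0.000000)  (running Σ = (0.072877, 0.030183))
  m=1: (-0.245888, 0.135032) × (0.084736, 0.169285) = (-0.043694, -0.030183)  (running Σ = (0.029183, 0.000000))
Total Σ_m = (0.029183, 0.000000). Multiply by 4.188790: (0.122241, 0.000000). P_1(cos γ) = 0.122241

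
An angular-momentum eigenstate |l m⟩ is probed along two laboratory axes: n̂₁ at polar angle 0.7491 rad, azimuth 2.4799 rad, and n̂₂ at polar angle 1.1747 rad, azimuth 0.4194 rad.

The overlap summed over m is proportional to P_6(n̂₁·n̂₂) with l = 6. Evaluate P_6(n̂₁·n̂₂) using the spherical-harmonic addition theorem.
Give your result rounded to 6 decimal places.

Expand P_6 via completeness: Σ_{m} conj(Y_{6,m}) at Ω₁ times Y_{6,m} at Ω₂ —
  m=-6: -0.03256 + 0.03550j × -0.24153 - 0.17433j = 0.01405 - 0.00290j  (running Σ = 0.01405 - 0.00290j)
  m=-5: 0.17697 - 0.02981j × -0.21673 - 0.37315j = -0.04948 - 0.05958j  (running Σ = -0.03542 - 0.06247j)
  m=-4: -0.33079 - 0.17849j × -0.01756 - 0.16382j = -0.02343 + 0.05732j  (running Σ = -0.05885 - 0.00515j)
  m=-3: 0.17578 + 0.39975j × -0.08269 + 0.25587j = -0.11682 + 0.01192j  (running Σ = -0.17567 + 0.00677j)
  m=-2: 0.03097 - 0.12263j × -0.17568 + 0.19552j = 0.01853 + 0.02760j  (running Σ = -0.15714 + 0.03437j)
  m=-1: 0.25898 - 0.20170j × 0.16949 - 0.07557j = 0.02865 - 0.05376j  (running Σ = -0.12849 - 0.01939j)
  m=0: -0.23237 + 0.00000j × 0.28047 + 0.00000j = -0.06517 + 0.00000j  (running Σ = -0.19366 - 0.01939j)
  m=1: -0.25898 - 0.20170j × -0.16949 - 0.07557j = 0.02865 + 0.05376j  (running Σ = -0.16500 + 0.03437j)
  m=2: 0.03097 + 0.12263j × -0.17568 - 0.19552j = 0.01853 - 0.02760j  (running Σ = -0.14647 + 0.00677j)
  m=3: -0.17578 + 0.39975j × 0.08269 + 0.25587j = -0.11682 - 0.01192j  (running Σ = -0.26329 - 0.00515j)
  m=4: -0.33079 + 0.17849j × -0.01756 + 0.16382j = -0.02343 - 0.05732j  (running Σ = -0.28672 - 0.06247j)
  m=5: -0.17697 - 0.02981j × 0.21673 - 0.37315j = -0.04948 + 0.05958j  (running Σ = -0.33620 - 0.00290j)
  m=6: -0.03256 - 0.03550j × -0.24153 + 0.17433j = 0.01405 + 0.00290j  (running Σ = -0.32214 - 0.00000j)
Total Σ_m = -0.32214 - 0.00000j. Multiply by 0.966644: -0.31140 - 0.00000j. P_6(cos γ) = -0.311396

-0.311396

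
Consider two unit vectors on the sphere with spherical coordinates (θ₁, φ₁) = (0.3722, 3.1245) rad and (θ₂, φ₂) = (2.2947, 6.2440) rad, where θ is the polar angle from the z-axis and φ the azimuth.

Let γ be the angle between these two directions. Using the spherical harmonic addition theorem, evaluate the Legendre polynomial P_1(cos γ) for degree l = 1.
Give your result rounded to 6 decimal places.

Term-by-term m-sum for l=1 (normalisation 4π/3 = 4.188790):
  [-1]  conj(Y_{1,-1})(Ω₁) = (-0.125626, 0.002147) ; Y_{1,-1}(Ω₂) = (0.258654, 0.010141) ; Δ = (-0.032516, -0.000718)
  [+0]  conj(Y_{1,0})(Ω₁) = (0.455148, -0.000000) ; Y_{1,0}(Ω₂) = (-0.323609, 0.000000) ; Δ = (-0.147290, 0.000000)
  [+1]  conj(Y_{1,1})(Ω₁) = (0.125626, 0.002147) ; Y_{1,1}(Ω₂) = (-0.258654, 0.010141) ; Δ = (-0.032516, 0.000718)
Total Σ_m = (-0.212321, 0.000000). Multiply by 4.188790: (-0.889367, 0.000000). P_1(cos γ) = -0.889367

-0.889367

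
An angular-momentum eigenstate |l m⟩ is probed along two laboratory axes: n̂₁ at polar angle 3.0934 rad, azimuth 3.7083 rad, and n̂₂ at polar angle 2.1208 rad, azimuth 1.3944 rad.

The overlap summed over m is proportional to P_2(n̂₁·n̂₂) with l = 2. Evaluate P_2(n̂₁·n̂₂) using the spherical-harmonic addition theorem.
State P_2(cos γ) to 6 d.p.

Term-by-term m-sum for l=2 (normalisation 4π/5 = 2.513274):
  m=-2: 0.00038 + 0.00081j × -0.26345 - 0.09700j = -0.00002 - 0.00025j  (running Σ = -0.00002 - 0.00025j)
  m=-1: 0.03136 + 0.01996j × -0.06041 + 0.33891j = -0.00866 + 0.00942j  (running Σ = -0.00868 + 0.00917j)
  m=0: 0.62859 + 0.00000j × -0.05689 + 0.00000j = -0.03576 + 0.00000j  (running Σ = -0.04444 + 0.00917j)
  m=1: -0.03136 + 0.01996j × 0.06041 + 0.33891j = -0.00866 - 0.00942j  (running Σ = -0.05310 - 0.00025j)
  m=2: 0.00038 - 0.00081j × -0.26345 + 0.09700j = -0.00002 + 0.00025j  (running Σ = -0.05312 + 0.00000j)
Σ over m = -0.05312 + 0.00000j; ×(4π/5) → -0.13351 + 0.00000j. Real part: -0.133506

-0.133506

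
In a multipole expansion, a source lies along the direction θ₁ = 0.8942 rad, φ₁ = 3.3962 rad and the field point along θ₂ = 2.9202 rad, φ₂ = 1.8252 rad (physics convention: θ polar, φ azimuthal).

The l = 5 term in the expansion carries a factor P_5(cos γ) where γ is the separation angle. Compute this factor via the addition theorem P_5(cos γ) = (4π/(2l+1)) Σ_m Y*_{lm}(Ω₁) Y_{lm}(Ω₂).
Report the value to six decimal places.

Term-by-term m-sum for l=5 (normalisation 4π/11 = 1.142397):
  term(m=-5) = -0.00000 + 0.00003j   from Y*(Ω₁)=-0.03924 - 0.12787j, Y(Ω₂)=-0.00023 - 0.00007j
  term(m=-4) = -0.00113 - 0.00000j   from Y*(Ω₁)=0.17822 + 0.28915j, Y(Ω₂)=-0.00175 + 0.00283j
  term(m=-3) = 0.00001 - 0.01149j   from Y*(Ω₁)=-0.29945 - 0.28680j, Y(Ω₂)=0.01916 + 0.02003j
  term(m=-2) = 0.01681 + 0.00001j   from Y*(Ω₁)=0.09923 + 0.05540j, Y(Ω₂)=0.12918 - 0.07206j
  term(m=-1) = 0.00003 - 0.14835j   from Y*(Ω₁)=0.30473 + 0.07931j, Y(Ω₂)=-0.11857 - 0.45596j
  term(m=+0) = 0.12560 + 0.00000j   from Y*(Ω₁)=-0.20213 + 0.00000j, Y(Ω₂)=-0.62139 + 0.00000j
  term(m=+1) = 0.00003 + 0.14835j   from Y*(Ω₁)=-0.30473 + 0.07931j, Y(Ω₂)=0.11857 - 0.45596j
  term(m=+2) = 0.01681 - 0.00001j   from Y*(Ω₁)=0.09923 - 0.05540j, Y(Ω₂)=0.12918 + 0.07206j
  term(m=+3) = 0.00001 + 0.01149j   from Y*(Ω₁)=0.29945 - 0.28680j, Y(Ω₂)=-0.01916 + 0.02003j
  term(m=+4) = -0.00113 + 0.00000j   from Y*(Ω₁)=0.17822 - 0.28915j, Y(Ω₂)=-0.00175 - 0.00283j
  term(m=+5) = -0.00000 - 0.00003j   from Y*(Ω₁)=0.03924 - 0.12787j, Y(Ω₂)=0.00023 - 0.00007j
Total Σ_m = 0.15704 + 0.00000j. Multiply by 1.142397: 0.17940 + 0.00000j. P_5(cos γ) = 0.179398

0.179398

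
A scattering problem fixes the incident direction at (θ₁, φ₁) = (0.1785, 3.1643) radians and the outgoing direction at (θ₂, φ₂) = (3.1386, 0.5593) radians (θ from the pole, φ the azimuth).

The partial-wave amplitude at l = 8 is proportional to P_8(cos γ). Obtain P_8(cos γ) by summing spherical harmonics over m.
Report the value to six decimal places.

Summing Y*_{l m}(θ₁,φ₁)·Y_{l m}(θ₂,φ₂) over m ∈ [−8, 8]; prefactor 4π/(2·8+1) = 0.739198:
  m=-8: Y*=(0.000001, 0.000000)  Y=(-0.000000, 0.000000)  product (-0.000000, 0.000000)
  m=-7: Y*=(-0.000011, -0.000002)  Y=(0.000000, -0.000000)  product (-0.000000, 0.000000)
  m=-6: Y*=(0.000158, 0.000022)  Y=(-0.000000, 0.000000)  product (-0.000000, 0.000000)
  m=-5: Y*=(-0.001617, -0.000184)  Y=(0.000000, 0.000000)  product (-0.000000, -0.000000)
  m=-4: Y*=(0.012317, 0.001122)  Y=(-0.000000, -0.000000)  product (-0.000000, -0.000000)
  m=-3: Y*=(-0.069122, -0.004716)  Y=(0.000000, 0.000000)  product (-0.000000, -0.000000)
  m=-2: Y*=(0.271535, 0.012340)  Y=(0.000040, -0.000083)  product (0.000012, -0.000022)
  m=-1: Y*=(-0.652835, -0.014827)  Y=(-0.012516, 0.007835)  product (0.008287, -0.004929)
  m=+0: Y*=(0.585074, -0.000000)  Y=(1.162919, 0.000000)  product (0.680394, 0.000000)
  m=+1: Y*=(0.652835, -0.014827)  Y=(0.012516, 0.007835)  product (0.008287, 0.004929)
  m=+2: Y*=(0.271535, -0.012340)  Y=(0.000040, 0.000083)  product (0.000012, 0.000022)
  m=+3: Y*=(0.069122, -0.004716)  Y=(-0.000000, 0.000000)  product (-0.000000, 0.000000)
  m=+4: Y*=(0.012317, -0.001122)  Y=(-0.000000, 0.000000)  product (-0.000000, 0.000000)
  m=+5: Y*=(0.001617, -0.000184)  Y=(-0.000000, 0.000000)  product (-0.000000, 0.000000)
  m=+6: Y*=(0.000158, -0.000022)  Y=(-0.000000, -0.000000)  product (-0.000000, -0.000000)
  m=+7: Y*=(0.000011, -0.000002)  Y=(-0.000000, -0.000000)  product (-0.000000, -0.000000)
  m=+8: Y*=(0.000001, -0.000000)  Y=(-0.000000, -0.000000)  product (-0.000000, -0.000000)
Σ over m = (0.696993, 0.000000); ×(4π/17) → (0.515216, 0.000000). Real part: 0.515216

0.515216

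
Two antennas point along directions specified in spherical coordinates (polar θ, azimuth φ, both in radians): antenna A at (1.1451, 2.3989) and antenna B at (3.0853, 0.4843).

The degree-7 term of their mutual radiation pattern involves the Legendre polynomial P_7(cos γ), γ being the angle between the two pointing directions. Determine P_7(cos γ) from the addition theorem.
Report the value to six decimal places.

Summing Y*_{l m}(θ₁,φ₁)·Y_{l m}(θ₂,φ₂) over m ∈ [−7, 7]; prefactor 4π/(2·7+1) = 0.837758:
  term(m=-7) = +0.000000+0.000000i   from Y*(Ω₁)=-0.121502-0.229748i, Y(Ω₂)=-0.000000+0.000000i
  term(m=-6) = -0.000000+0.000000i   from Y*(Ω₁)=-0.111749+0.426535i, Y(Ω₂)=+0.000000+0.000000i
  term(m=-5) = -0.000001-0.000000i   from Y*(Ω₁)=+0.235277-0.151427i, Y(Ω₂)=-0.000002-0.000002i
  term(m=-4) = +0.000002+0.000012i   from Y*(Ω₁)=+0.160900+0.027756i, Y(Ω₂)=+0.000026+0.000068i
  term(m=-3) = -0.000459+0.000275i   from Y*(Ω₁)=-0.209178-0.271041i, Y(Ω₂)=+0.000184-0.001552i
  term(m=-2) = +0.000389+0.000319i   from Y*(Ω₁)=+0.001829-0.021364i, Y(Ω₂)=-0.013289+0.019334i
  term(m=-1) = -0.025400+0.070945i   from Y*(Ω₁)=-0.246586+0.226376i, Y(Ω₂)=+0.199226-0.104810i
  term(m=+0) = -0.020379+0.000000i   from Y*(Ω₁)=+0.019509-0.000000i, Y(Ω₂)=-1.044607+0.000000i
  term(m=+1) = -0.025400-0.070945i   from Y*(Ω₁)=+0.246586+0.226376i, Y(Ω₂)=-0.199226-0.104810i
  term(m=+2) = +0.000389-0.000319i   from Y*(Ω₁)=+0.001829+0.021364i, Y(Ω₂)=-0.013289-0.019334i
  term(m=+3) = -0.000459-0.000275i   from Y*(Ω₁)=+0.209178-0.271041i, Y(Ω₂)=-0.000184-0.001552i
  term(m=+4) = +0.000002-0.000012i   from Y*(Ω₁)=+0.160900-0.027756i, Y(Ω₂)=+0.000026-0.000068i
  term(m=+5) = -0.000001+0.000000i   from Y*(Ω₁)=-0.235277-0.151427i, Y(Ω₂)=+0.000002-0.000002i
  term(m=+6) = -0.000000-0.000000i   from Y*(Ω₁)=-0.111749-0.426535i, Y(Ω₂)=+0.000000-0.000000i
  term(m=+7) = +0.000000-0.000000i   from Y*(Ω₁)=+0.121502-0.229748i, Y(Ω₂)=+0.000000+0.000000i
Total Σ_m = -0.071316+0.000000i. Multiply by 0.837758: -0.059746+0.000000i. P_7(cos γ) = -0.059746

-0.059746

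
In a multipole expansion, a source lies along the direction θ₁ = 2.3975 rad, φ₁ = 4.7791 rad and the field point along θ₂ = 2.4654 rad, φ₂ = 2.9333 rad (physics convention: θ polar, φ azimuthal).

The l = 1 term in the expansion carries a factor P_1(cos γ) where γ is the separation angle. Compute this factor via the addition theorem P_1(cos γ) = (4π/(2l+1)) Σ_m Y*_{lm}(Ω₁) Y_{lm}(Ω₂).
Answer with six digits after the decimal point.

Expand P_1 via completeness: Σ_{m} conj(Y_{1,m}) at Ω₁ times Y_{1,m} at Ω₂ —
  m=-1: Y*=0.01560 - 0.23348j  Y=-0.21155 - 0.04471j  product -0.01374 + 0.04870j
  m=+0: Y*=-0.35947 + 0.00000j  Y=-0.38109 + 0.00000j  product 0.13699 + 0.00000j
  m=+1: Y*=-0.01560 - 0.23348j  Y=0.21155 - 0.04471j  product -0.01374 - 0.04870j
Accumulated sum 0.10951 + 0.00000j; after 4π/(2l+1) scaling, 0.45872 + 0.00000j ⇒ P_1 = 0.458716

0.458716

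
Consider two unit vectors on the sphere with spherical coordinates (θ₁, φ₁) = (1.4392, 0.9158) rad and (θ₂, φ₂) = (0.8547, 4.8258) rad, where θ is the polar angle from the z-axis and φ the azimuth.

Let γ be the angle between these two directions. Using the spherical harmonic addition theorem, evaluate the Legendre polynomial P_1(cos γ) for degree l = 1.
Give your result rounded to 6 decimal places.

-0.451582

Summing Y*_{l m}(θ₁,φ₁)·Y_{l m}(θ₂,φ₂) over m ∈ [−1, 1]; prefactor 4π/(2·1+1) = 4.188790:
  m=-1: Y*=(0.208640, 0.271625)  Y=(0.029495, 0.258957)  product (-0.064185, 0.062041)
  m=+0: Y*=(0.064113, -0.000000)  Y=(0.320741, 0.000000)  product (0.020564, 0.000000)
  m=+1: Y*=(-0.208640, 0.271625)  Y=(-0.029495, 0.258957)  product (-0.064185, -0.062041)
Accumulated sum (-0.107807, 0.000000); after 4π/(2l+1) scaling, (-0.451582, 0.000000) ⇒ P_1 = -0.451582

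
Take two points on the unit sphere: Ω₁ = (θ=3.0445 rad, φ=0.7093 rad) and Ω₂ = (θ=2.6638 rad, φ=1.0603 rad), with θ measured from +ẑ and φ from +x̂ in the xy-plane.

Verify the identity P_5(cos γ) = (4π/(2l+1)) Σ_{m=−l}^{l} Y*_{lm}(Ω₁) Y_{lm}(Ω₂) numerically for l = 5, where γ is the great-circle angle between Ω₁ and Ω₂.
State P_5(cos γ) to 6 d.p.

0.147688

Term-by-term m-sum for l=5 (normalisation 4π/11 = 1.142397):
  m=-5: -0.000004-0.000002i × +0.005301+0.007932i = -0.000000-0.000000i  (running Σ = -0.000000-0.000000i)
  m=-4: +0.000123-0.000039i × +0.026449-0.051916i = +0.000001-0.000007i  (running Σ = +0.000001-0.000007i)
  m=-3: -0.001319+0.002117i × -0.204907+0.008058i = +0.000253-0.000444i  (running Σ = +0.000254-0.000452i)
  m=-2: -0.004739-0.030895i × +0.227072+0.370526i = +0.010371-0.008771i  (running Σ = +0.010626-0.009223i)
  m=-1: +0.182324+0.156491i × +0.217216-0.387879i = +0.100303-0.036727i  (running Σ = +0.110929-0.045950i)
  m=0: -0.870588-0.000000i × +0.106340+0.000000i = -0.092579-0.000000i  (running Σ = +0.018350-0.045950i)
  m=1: -0.182324+0.156491i × -0.217216-0.387879i = +0.100303+0.036727i  (running Σ = +0.118653-0.009223i)
  m=2: -0.004739+0.030895i × +0.227072-0.370526i = +0.010371+0.008771i  (running Σ = +0.129025-0.000452i)
  m=3: +0.001319+0.002117i × +0.204907+0.008058i = +0.000253+0.000444i  (running Σ = +0.129278-0.000007i)
  m=4: +0.000123+0.000039i × +0.026449+0.051916i = +0.000001+0.000007i  (running Σ = +0.129279-0.000000i)
  m=5: +0.000004-0.000002i × -0.005301+0.007932i = -0.000000+0.000000i  (running Σ = +0.129279+0.000000i)
Accumulated sum +0.129279+0.000000i; after 4π/(2l+1) scaling, +0.147688+0.000000i ⇒ P_5 = 0.147688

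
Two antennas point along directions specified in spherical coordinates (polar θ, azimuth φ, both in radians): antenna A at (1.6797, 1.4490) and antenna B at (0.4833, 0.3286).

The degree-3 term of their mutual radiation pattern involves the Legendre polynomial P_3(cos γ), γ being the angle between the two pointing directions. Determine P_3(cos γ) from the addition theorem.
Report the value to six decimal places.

-0.154404

Addition theorem: P_3(cos γ) = (4π/7) Σ_m Y*_{lm}(Ω₁) Y_{lm}(Ω₂), m = −3…3:
  m=-3: Y*=-0.14645 - 0.38280j  Y=0.02312 - 0.03491j  product -0.01675 - 0.00374j
  m=-2: Y*=0.10653 - 0.02647j  Y=0.15472 - 0.11938j  product 0.01332 - 0.01681j
  m=-1: Y*=-0.03673 - 0.30005j  Y=0.41511 - 0.14154j  product -0.05771 - 0.11935j
  m=+0: Y*=0.11928 + 0.00000j  Y=0.30408 + 0.00000j  product 0.03627 + 0.00000j
  m=+1: Y*=0.03673 - 0.30005j  Y=-0.41511 - 0.14154j  product -0.05771 + 0.11935j
  m=+2: Y*=0.10653 + 0.02647j  Y=0.15472 + 0.11938j  product 0.01332 + 0.01681j
  m=+3: Y*=0.14645 - 0.38280j  Y=-0.02312 - 0.03491j  product -0.01675 + 0.00374j
Total Σ_m = -0.08601 + 0.00000j. Multiply by 1.795196: -0.15440 + 0.00000j. P_3(cos γ) = -0.154404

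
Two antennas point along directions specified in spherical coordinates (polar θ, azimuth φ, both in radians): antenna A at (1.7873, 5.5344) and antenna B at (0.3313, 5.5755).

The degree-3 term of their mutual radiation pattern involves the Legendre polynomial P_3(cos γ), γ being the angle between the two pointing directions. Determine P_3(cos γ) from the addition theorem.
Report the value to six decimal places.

Expand P_3 via completeness: Σ_{m} conj(Y_{3,m}) at Ω₁ times Y_{3,m} at Ω₂ —
  term(m=-3) = 0.00554 - 0.00069j   from Y*(Ω₁)=-0.24305 - 0.30331j, Y(Ω₂)=-0.00753 + 0.01222j
  term(m=-2) = -0.02134 + 0.00176j   from Y*(Ω₁)=-0.01532 + 0.20885j, Y(Ω₂)=0.01583 + 0.10102j
  term(m=-1) = -0.08852 + 0.00364j   from Y*(Ω₁)=-0.17786 + 0.16529j, Y(Ω₂)=0.27726 + 0.23720j
  term(m=+0) = 0.11524 + 0.00000j   from Y*(Ω₁)=0.22200 + 0.00000j, Y(Ω₂)=0.51909 + 0.00000j
  term(m=+1) = -0.08852 - 0.00364j   from Y*(Ω₁)=0.17786 + 0.16529j, Y(Ω₂)=-0.27726 + 0.23720j
  term(m=+2) = -0.02134 - 0.00176j   from Y*(Ω₁)=-0.01532 - 0.20885j, Y(Ω₂)=0.01583 - 0.10102j
  term(m=+3) = 0.00554 + 0.00069j   from Y*(Ω₁)=0.24305 - 0.30331j, Y(Ω₂)=0.00753 + 0.01222j
Σ over m = -0.09341 + 0.00000j; ×(4π/7) → -0.16768 + 0.00000j. Real part: -0.167683

-0.167683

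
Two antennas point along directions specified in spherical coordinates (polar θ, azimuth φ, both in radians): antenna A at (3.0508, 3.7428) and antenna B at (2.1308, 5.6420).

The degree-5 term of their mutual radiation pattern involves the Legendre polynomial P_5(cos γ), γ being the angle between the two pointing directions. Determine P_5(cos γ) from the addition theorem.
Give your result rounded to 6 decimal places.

0.080379

Summing Y*_{l m}(θ₁,φ₁)·Y_{l m}(θ₂,φ₂) over m ∈ [−5, 5]; prefactor 4π/(2·5+1) = 1.142397:
  m=-5: Y*=(0.000003, -0.000000)  Y=(-0.202213, -0.013027)  product (-0.000001, 0.000000)
  m=-4: Y*=(0.000073, -0.000066)  Y=(0.336731, -0.219103)  product (0.000010, -0.000038)
  m=-3: Y*=(0.000472, -0.001989)  Y=(-0.111904, 0.303957)  product (0.000552, 0.000366)
  m=-2: Y*=(-0.009870, -0.025569)  Y=(0.028218, 0.095107)  product (0.002153, -0.001660)
  m=-1: Y*=(-0.186101, -0.127648)  Y=(-0.277994, -0.207492)  product (0.025249, 0.074100)
  m=+0: Y*=(-0.878628, -0.000000)  Y=(-0.016427, 0.000000)  product (0.014433, 0.000000)
  m=+1: Y*=(0.186101, -0.127648)  Y=(0.277994, -0.207492)  product (0.025249, -0.074100)
  m=+2: Y*=(-0.009870, 0.025569)  Y=(0.028218, -0.095107)  product (0.002153, 0.001660)
  m=+3: Y*=(-0.000472, -0.001989)  Y=(0.111904, 0.303957)  product (0.000552, -0.000366)
  m=+4: Y*=(0.000073, 0.000066)  Y=(0.336731, 0.219103)  product (0.000010, 0.000038)
  m=+5: Y*=(-0.000003, -0.000000)  Y=(0.202213, -0.013027)  product (-0.000001, -0.000000)
Σ over m = (0.070360, 0.000000); ×(4π/11) → (0.080379, 0.000000). Real part: 0.080379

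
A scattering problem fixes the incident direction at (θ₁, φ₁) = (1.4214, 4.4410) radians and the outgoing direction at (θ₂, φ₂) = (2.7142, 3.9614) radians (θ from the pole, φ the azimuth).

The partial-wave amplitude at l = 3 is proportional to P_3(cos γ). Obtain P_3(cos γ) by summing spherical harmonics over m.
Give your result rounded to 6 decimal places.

-0.312576

Term-by-term m-sum for l=3 (normalisation 4π/7 = 1.795196):
  term(m=-3) = +0.001578+0.011883i   from Y*(Ω₁)=+0.293360+0.276949i, Y(Ω₂)=+0.023063+0.018733i
  term(m=-2) = -0.013647-0.019460i   from Y*(Ω₁)=-0.127366+0.076829i, Y(Ω₂)=+0.010988+0.159415i
  term(m=-1) = -0.106081-0.055173i   from Y*(Ω₁)=+0.076180+0.273780i, Y(Ω₂)=-0.287108+0.307578i
  term(m=+0) = +0.062182+0.000000i   from Y*(Ω₁)=-0.160480-0.000000i, Y(Ω₂)=-0.387477+0.000000i
  term(m=+1) = -0.106081+0.055173i   from Y*(Ω₁)=-0.076180+0.273780i, Y(Ω₂)=+0.287108+0.307578i
  term(m=+2) = -0.013647+0.019460i   from Y*(Ω₁)=-0.127366-0.076829i, Y(Ω₂)=+0.010988-0.159415i
  term(m=+3) = +0.001578-0.011883i   from Y*(Ω₁)=-0.293360+0.276949i, Y(Ω₂)=-0.023063+0.018733i
Accumulated sum -0.174118+0.000000i; after 4π/(2l+1) scaling, -0.312576+0.000000i ⇒ P_3 = -0.312576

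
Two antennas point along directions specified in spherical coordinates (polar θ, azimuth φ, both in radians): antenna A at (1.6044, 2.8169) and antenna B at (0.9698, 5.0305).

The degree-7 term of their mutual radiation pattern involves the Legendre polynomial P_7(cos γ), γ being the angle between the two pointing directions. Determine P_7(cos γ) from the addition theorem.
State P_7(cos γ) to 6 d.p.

-0.247794

Term-by-term m-sum for l=7 (normalisation 4π/15 = 0.837758):
  [-7]  conj(Y_{7,-7})(Ω₁) = 0.32164 + 0.38028j ; Y_{7,-7}(Ω₂) = -0.10288 + 0.07918j ; Δ = -0.06320 - 0.01365j
  [-6]  conj(Y_{7,-6})(Ω₁) = 0.02308 + 0.05824j ; Y_{7,-6}(Ω₂) = 0.11039 + 0.31420j ; Δ = -0.01575 + 0.01368j
  [-5]  conj(Y_{7,-5})(Ω₁) = -0.01898 - 0.36003j ; Y_{7,-5}(Ω₂) = 0.44199 - 0.00873j ; Δ = -0.01153 - 0.15896j
  [-4]  conj(Y_{7,-4})(Ω₁) = 0.01973 - 0.07074j ; Y_{7,-4}(Ω₂) = 0.06529 - 0.21231j ; Δ = -0.01373 - 0.00881j
  [-3]  conj(Y_{7,-3})(Ω₁) = -0.18158 + 0.26729j ; Y_{7,-3}(Ω₂) = 0.17641 + 0.12500j ; Δ = -0.06544 + 0.02445j
  [-2]  conj(Y_{7,-2})(Ω₁) = -0.06221 + 0.04723j ; Y_{7,-2}(Ω₂) = 0.26877 - 0.19854j ; Δ = -0.00734 + 0.02505j
  [-1]  conj(Y_{7,-1})(Ω₁) = 0.29333 - 0.09874j ; Y_{7,-1}(Ω₂) = 0.02607 + 0.07916j ; Δ = 0.01546 + 0.02065j
  [+0]  conj(Y_{7,0})(Ω₁) = 0.07948 + 0.00000j ; Y_{7,0}(Ω₂) = 0.34340 + 0.00000j ; Δ = 0.02729 + 0.00000j
  [+1]  conj(Y_{7,1})(Ω₁) = -0.29333 - 0.09874j ; Y_{7,1}(Ω₂) = -0.02607 + 0.07916j ; Δ = 0.01546 - 0.02065j
  [+2]  conj(Y_{7,2})(Ω₁) = -0.06221 - 0.04723j ; Y_{7,2}(Ω₂) = 0.26877 + 0.19854j ; Δ = -0.00734 - 0.02505j
  [+3]  conj(Y_{7,3})(Ω₁) = 0.18158 + 0.26729j ; Y_{7,3}(Ω₂) = -0.17641 + 0.12500j ; Δ = -0.06544 - 0.02445j
  [+4]  conj(Y_{7,4})(Ω₁) = 0.01973 + 0.07074j ; Y_{7,4}(Ω₂) = 0.06529 + 0.21231j ; Δ = -0.01373 + 0.00881j
  [+5]  conj(Y_{7,5})(Ω₁) = 0.01898 - 0.36003j ; Y_{7,5}(Ω₂) = -0.44199 - 0.00873j ; Δ = -0.01153 + 0.15896j
  [+6]  conj(Y_{7,6})(Ω₁) = 0.02308 - 0.05824j ; Y_{7,6}(Ω₂) = 0.11039 - 0.31420j ; Δ = -0.01575 - 0.01368j
  [+7]  conj(Y_{7,7})(Ω₁) = -0.32164 + 0.38028j ; Y_{7,7}(Ω₂) = 0.10288 + 0.07918j ; Δ = -0.06320 + 0.01365j
Accumulated sum -0.29578 - 0.00000j; after 4π/(2l+1) scaling, -0.24779 - 0.00000j ⇒ P_7 = -0.247794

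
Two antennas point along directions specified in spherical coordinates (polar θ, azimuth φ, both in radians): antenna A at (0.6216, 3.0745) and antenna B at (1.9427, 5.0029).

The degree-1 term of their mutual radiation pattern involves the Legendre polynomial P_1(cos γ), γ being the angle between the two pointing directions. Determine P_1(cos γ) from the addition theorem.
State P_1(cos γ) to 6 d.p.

-0.485318

Summing Y*_{l m}(θ₁,φ₁)·Y_{l m}(θ₂,φ₂) over m ∈ [−1, 1]; prefactor 4π/(2·1+1) = 4.188790:
  m=-1: (-0.200741, 0.013489) × (0.092199, 0.308388) = (-0.022668, -0.060663)  (running Σ = (-0.022668, -0.060663))
  m=0: (0.397208, -0.000000) × (-0.177553, 0.000000) = (-0.070526, 0.000000)  (running Σ = (-0.093193, -0.060663))
  m=1: (0.200741, 0.013489) × (-0.092199, 0.308388) = (-0.022668, 0.060663)  (running Σ = (-0.115861, 0.000000))
Total Σ_m = (-0.115861, 0.000000). Multiply by 4.188790: (-0.485318, 0.000000). P_1(cos γ) = -0.485318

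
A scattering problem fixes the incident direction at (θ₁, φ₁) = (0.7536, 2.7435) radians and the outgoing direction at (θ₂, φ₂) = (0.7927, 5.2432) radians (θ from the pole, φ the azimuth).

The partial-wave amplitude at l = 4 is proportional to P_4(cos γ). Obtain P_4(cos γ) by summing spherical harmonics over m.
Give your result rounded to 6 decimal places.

0.320597

Summing Y*_{l m}(θ₁,φ₁)·Y_{l m}(θ₂,φ₂) over m ∈ [−4, 4]; prefactor 4π/(2·4+1) = 1.396263:
  m=-4: Y*=-0.00209 - 0.09700j  Y=-0.05977 - 0.09695j  product -0.00928 + 0.00600j
  m=-3: Y*=-0.10753 + 0.27195j  Y=-0.31738 + 0.00687j  product 0.03226 - 0.08705j
  m=-2: Y*=0.29825 - 0.30476j  Y=-0.20258 + 0.36287j  product 0.05017 + 0.16997j
  m=-1: Y*=-0.15721 + 0.06611j  Y=0.05375 + 0.09156j  product -0.01450 - 0.01084j
  m=+0: Y*=-0.32326 + 0.00000j  Y=-0.34747 + 0.00000j  product 0.11232 + 0.00000j
  m=+1: Y*=0.15721 + 0.06611j  Y=-0.05375 + 0.09156j  product -0.01450 + 0.01084j
  m=+2: Y*=0.29825 + 0.30476j  Y=-0.20258 - 0.36287j  product 0.05017 - 0.16997j
  m=+3: Y*=0.10753 + 0.27195j  Y=0.31738 + 0.00687j  product 0.03226 + 0.08705j
  m=+4: Y*=-0.00209 + 0.09700j  Y=-0.05977 + 0.09695j  product -0.00928 - 0.00600j
Accumulated sum 0.22961 - 0.00000j; after 4π/(2l+1) scaling, 0.32060 - 0.00000j ⇒ P_4 = 0.320597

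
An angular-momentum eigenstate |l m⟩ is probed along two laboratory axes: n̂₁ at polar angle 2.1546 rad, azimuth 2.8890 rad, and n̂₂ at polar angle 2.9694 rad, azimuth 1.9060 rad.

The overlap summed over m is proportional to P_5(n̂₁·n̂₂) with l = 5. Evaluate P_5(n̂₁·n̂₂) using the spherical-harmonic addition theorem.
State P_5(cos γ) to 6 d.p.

-0.206982

Summing Y*_{l m}(θ₁,φ₁)·Y_{l m}(θ₂,φ₂) over m ∈ [−5, 5]; prefactor 4π/(2·5+1) = 1.142397:
  term(m=-5) = (0.000003, -0.000013)   from Y*(Ω₁)=(-0.056869, 0.178867), Y(Ω₂)=(-0.000068, 0.000007)
  term(m=-4) = (-0.000344, -0.000347)   from Y*(Ω₁)=(-0.208417, 0.332116), Y(Ω₂)=(-0.000284, 0.001214)
  term(m=-3) = (-0.004605, 0.000898)   from Y*(Ω₁)=(-0.253158, 0.239546), Y(Ω₂)=(0.011368, 0.007210)
  term(m=-2) = (0.002077, -0.004980)   from Y*(Ω₁)=(0.050383, -0.027865), Y(Ω₂)=(0.073438, -0.058230)
  term(m=-1) = (-0.076957, -0.115488)   from Y*(Ω₁)=(0.340273, -0.087826), Y(Ω₂)=(-0.129909, -0.372927)
  term(m=+0) = (-0.021529, 0.000000)   from Y*(Ω₁)=(0.029149, -0.000000), Y(Ω₂)=(-0.738592, 0.000000)
  term(m=+1) = (-0.076957, 0.115488)   from Y*(Ω₁)=(-0.340273, -0.087826), Y(Ω₂)=(0.129909, -0.372927)
  term(m=+2) = (0.002077, 0.004980)   from Y*(Ω₁)=(0.050383, 0.027865), Y(Ω₂)=(0.073438, 0.058230)
  term(m=+3) = (-0.004605, -0.000898)   from Y*(Ω₁)=(0.253158, 0.239546), Y(Ω₂)=(-0.011368, 0.007210)
  term(m=+4) = (-0.000344, 0.000347)   from Y*(Ω₁)=(-0.208417, -0.332116), Y(Ω₂)=(-0.000284, -0.001214)
  term(m=+5) = (0.000003, 0.000013)   from Y*(Ω₁)=(0.056869, 0.178867), Y(Ω₂)=(0.000068, 0.000007)
Accumulated sum (-0.181182, 0.000000); after 4π/(2l+1) scaling, (-0.206982, 0.000000) ⇒ P_5 = -0.206982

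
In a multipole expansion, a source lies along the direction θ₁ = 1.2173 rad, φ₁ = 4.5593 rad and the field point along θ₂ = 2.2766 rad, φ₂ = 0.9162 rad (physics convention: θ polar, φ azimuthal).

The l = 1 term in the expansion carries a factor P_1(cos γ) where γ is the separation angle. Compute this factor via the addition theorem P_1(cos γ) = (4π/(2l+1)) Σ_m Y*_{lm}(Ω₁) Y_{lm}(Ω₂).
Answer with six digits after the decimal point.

-0.850652

Expand P_1 via completeness: Σ_{m} conj(Y_{1,m}) at Ω₁ times Y_{1,m} at Ω₂ —
  [-1]  conj(Y_{1,-1})(Ω₁) = -0.049427-0.320341i ; Y_{1,-1}(Ω₂) = +0.160096-0.208598i ; Δ = -0.074736-0.040975i
  [+0]  conj(Y_{1,0})(Ω₁) = +0.169144-0.000000i ; Y_{1,0}(Ω₂) = -0.316930+0.000000i ; Δ = -0.053607+0.000000i
  [+1]  conj(Y_{1,1})(Ω₁) = +0.049427-0.320341i ; Y_{1,1}(Ω₂) = -0.160096-0.208598i ; Δ = -0.074736+0.040975i
Total Σ_m = -0.203078+0.000000i. Multiply by 4.188790: -0.850652+0.000000i. P_1(cos γ) = -0.850652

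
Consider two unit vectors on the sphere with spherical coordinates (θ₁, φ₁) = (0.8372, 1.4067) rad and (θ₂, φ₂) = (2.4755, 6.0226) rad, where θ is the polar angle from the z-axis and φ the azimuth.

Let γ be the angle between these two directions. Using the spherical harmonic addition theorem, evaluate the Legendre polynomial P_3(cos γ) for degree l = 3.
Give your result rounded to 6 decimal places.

Summing Y*_{l m}(θ₁,φ₁)·Y_{l m}(θ₂,φ₂) over m ∈ [−3, 3]; prefactor 4π/(2·3+1) = 1.795196:
  [-3]  conj(Y_{3,-3})(Ω₁) = -0.080811-0.150673i ; Y_{3,-3}(Ω₂) = +0.069859+0.069352i ; Δ = +0.004804-0.016130i
  [-2]  conj(Y_{3,-2})(Ω₁) = -0.357366+0.121686i ; Y_{3,-2}(Ω₂) = -0.266073-0.152757i ; Δ = +0.113674+0.022213i
  [-1]  conj(Y_{3,-1})(Ω₁) = +0.048683+0.294006i ; Y_{3,-1}(Ω₂) = +0.403451+0.107579i ; Δ = -0.011988+0.123854i
  [+0]  conj(Y_{3,0})(Ω₁) = -0.189529-0.000000i ; Y_{3,0}(Ω₂) = -0.026666+0.000000i ; Δ = +0.005054+0.000000i
  [+1]  conj(Y_{3,1})(Ω₁) = -0.048683+0.294006i ; Y_{3,1}(Ω₂) = -0.403451+0.107579i ; Δ = -0.011988-0.123854i
  [+2]  conj(Y_{3,2})(Ω₁) = -0.357366-0.121686i ; Y_{3,2}(Ω₂) = -0.266073+0.152757i ; Δ = +0.113674-0.022213i
  [+3]  conj(Y_{3,3})(Ω₁) = +0.080811-0.150673i ; Y_{3,3}(Ω₂) = -0.069859+0.069352i ; Δ = +0.004804+0.016130i
Σ over m = +0.218035+0.000000i; ×(4π/7) → +0.391415+0.000000i. Real part: 0.391415

0.391415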